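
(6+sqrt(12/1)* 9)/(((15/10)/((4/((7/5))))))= 80/7+240* sqrt(3)/7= 70.81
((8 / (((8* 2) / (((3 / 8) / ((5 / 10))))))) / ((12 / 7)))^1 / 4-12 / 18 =-235 / 384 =-0.61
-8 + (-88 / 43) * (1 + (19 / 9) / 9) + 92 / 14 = -96430 / 24381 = -3.96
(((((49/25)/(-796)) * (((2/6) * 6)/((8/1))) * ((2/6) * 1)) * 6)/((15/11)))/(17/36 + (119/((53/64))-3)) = -1749/273475750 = -0.00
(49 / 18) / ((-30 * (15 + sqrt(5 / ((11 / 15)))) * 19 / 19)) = -539 / 86400 + 49 * sqrt(33) / 259200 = -0.01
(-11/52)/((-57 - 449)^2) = -1/1210352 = -0.00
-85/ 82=-1.04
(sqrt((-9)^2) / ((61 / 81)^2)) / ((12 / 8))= 39366 / 3721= 10.58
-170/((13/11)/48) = -6904.62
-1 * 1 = -1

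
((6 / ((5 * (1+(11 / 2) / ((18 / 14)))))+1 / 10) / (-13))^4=9354951841 / 23263113006250000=0.00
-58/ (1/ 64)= -3712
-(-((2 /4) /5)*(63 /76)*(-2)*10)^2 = -3969 /1444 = -2.75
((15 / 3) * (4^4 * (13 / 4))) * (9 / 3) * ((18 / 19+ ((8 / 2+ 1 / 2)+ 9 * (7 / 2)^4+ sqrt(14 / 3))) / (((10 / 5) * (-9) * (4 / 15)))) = -133973775 / 38 - 2600 * sqrt(42) / 3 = -3531242.30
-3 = -3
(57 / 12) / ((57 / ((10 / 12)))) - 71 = -5107 / 72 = -70.93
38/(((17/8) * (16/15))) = 285/17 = 16.76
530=530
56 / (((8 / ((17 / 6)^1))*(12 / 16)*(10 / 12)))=476 / 15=31.73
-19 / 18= -1.06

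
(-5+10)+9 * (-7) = -58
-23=-23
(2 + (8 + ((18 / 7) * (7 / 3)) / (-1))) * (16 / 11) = 64 / 11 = 5.82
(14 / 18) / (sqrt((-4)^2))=7 / 36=0.19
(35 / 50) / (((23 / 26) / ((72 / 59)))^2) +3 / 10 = 6011007 / 3682898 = 1.63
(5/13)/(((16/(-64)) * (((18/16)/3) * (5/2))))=-64/39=-1.64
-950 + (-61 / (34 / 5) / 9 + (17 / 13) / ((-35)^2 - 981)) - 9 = -465899173 / 485316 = -959.99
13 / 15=0.87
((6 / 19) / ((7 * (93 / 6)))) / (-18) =-2 / 12369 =-0.00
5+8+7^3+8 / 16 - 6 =701 / 2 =350.50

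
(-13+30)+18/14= 128/7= 18.29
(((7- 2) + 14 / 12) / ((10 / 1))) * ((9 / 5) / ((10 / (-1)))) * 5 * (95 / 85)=-0.62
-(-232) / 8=29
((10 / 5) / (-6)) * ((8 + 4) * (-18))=72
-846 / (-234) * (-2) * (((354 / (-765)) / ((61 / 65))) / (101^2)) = 11092 / 31735311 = 0.00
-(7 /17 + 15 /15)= -24 /17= -1.41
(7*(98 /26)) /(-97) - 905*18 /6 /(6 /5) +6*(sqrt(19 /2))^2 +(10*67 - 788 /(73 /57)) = -396022993 /184106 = -2151.06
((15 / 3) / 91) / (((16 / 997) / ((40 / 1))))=24925 / 182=136.95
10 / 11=0.91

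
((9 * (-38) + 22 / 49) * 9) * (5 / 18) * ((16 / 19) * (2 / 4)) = -334720 / 931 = -359.53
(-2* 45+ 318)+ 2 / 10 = 1141 / 5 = 228.20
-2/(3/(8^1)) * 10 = -53.33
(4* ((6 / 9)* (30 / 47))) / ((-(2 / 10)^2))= -2000 / 47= -42.55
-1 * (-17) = 17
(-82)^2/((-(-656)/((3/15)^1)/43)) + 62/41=73523/820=89.66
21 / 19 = 1.11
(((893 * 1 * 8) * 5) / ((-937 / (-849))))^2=919683258638400 / 877969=1047512222.68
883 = 883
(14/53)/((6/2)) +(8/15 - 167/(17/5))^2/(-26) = -625149101/6892650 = -90.70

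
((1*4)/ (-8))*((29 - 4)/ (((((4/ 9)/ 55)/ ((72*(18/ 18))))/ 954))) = -106251750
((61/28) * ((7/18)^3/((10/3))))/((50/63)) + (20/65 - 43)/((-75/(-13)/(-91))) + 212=382513723/432000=885.45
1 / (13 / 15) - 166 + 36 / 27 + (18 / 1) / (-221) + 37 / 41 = -4422452 / 27183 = -162.69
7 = 7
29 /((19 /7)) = 203 /19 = 10.68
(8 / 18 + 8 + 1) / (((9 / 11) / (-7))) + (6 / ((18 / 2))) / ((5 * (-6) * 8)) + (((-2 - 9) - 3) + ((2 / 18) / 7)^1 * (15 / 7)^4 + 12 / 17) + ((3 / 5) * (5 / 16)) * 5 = -171865733777 / 1851459120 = -92.83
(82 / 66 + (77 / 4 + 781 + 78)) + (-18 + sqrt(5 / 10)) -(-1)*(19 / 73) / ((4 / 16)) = sqrt(2) / 2 + 8311373 / 9636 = 863.24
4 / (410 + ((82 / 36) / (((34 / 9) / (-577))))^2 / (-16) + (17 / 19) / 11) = -61850624 / 110626665953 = -0.00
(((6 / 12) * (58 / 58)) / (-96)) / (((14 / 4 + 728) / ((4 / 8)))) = -1 / 280896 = -0.00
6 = 6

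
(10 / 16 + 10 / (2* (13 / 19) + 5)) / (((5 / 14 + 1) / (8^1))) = 29750 / 2299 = 12.94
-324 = -324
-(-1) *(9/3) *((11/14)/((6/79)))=31.04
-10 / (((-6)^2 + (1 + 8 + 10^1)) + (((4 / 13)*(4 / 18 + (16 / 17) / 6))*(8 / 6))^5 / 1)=-75644993382184946070 / 416048151841971565753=-0.18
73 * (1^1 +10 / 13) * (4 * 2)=13432 / 13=1033.23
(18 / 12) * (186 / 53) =279 / 53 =5.26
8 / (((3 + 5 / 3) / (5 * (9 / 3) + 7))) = 264 / 7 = 37.71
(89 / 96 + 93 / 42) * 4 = 2111 / 168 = 12.57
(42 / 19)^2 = 1764 / 361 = 4.89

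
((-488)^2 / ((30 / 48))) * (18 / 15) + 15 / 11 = 125740407 / 275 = 457237.84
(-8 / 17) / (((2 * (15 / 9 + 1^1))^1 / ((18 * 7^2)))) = -1323 / 17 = -77.82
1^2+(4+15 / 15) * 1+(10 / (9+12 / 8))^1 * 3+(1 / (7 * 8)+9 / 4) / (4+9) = 6575 / 728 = 9.03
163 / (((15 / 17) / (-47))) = -130237 / 15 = -8682.47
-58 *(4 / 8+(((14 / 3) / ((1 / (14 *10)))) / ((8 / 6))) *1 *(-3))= 85231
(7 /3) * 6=14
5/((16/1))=5/16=0.31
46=46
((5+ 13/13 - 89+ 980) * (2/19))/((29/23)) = 41262/551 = 74.89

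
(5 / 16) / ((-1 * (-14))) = 5 / 224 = 0.02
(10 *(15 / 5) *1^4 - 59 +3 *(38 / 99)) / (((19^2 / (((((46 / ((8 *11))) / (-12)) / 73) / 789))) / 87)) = 612973 / 120762938736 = 0.00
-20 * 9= -180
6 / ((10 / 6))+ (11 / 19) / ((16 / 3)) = 5637 / 1520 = 3.71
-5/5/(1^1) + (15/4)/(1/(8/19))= 11/19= 0.58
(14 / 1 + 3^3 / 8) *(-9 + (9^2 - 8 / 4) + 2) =1251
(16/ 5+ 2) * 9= 234/ 5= 46.80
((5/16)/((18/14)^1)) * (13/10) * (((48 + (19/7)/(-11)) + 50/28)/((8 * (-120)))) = -33059/2027520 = -0.02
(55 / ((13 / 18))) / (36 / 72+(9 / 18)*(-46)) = -44 / 13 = -3.38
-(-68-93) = 161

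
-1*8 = -8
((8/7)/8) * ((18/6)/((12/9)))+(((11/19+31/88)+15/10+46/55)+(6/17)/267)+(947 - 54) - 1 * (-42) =83103501517/88540760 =938.59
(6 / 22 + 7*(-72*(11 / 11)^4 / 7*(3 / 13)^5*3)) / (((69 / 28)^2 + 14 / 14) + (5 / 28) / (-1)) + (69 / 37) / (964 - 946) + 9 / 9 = 5501808868703 / 4900700019930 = 1.12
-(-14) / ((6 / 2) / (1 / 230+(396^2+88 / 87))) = 21965359409 / 30015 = 731812.74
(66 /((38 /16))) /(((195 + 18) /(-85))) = -14960 /1349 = -11.09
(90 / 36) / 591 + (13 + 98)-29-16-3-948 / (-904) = 4277645 / 66783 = 64.05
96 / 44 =24 / 11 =2.18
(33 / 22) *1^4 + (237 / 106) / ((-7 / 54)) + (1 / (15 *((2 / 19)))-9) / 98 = -2467153 / 155820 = -15.83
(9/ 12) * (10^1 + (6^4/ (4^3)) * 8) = 129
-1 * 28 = -28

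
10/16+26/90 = 329/360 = 0.91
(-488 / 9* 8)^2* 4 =60964864 / 81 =752652.64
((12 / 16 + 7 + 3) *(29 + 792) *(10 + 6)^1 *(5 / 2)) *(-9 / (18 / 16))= -2824240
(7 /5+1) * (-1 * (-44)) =528 /5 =105.60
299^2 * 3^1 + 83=268286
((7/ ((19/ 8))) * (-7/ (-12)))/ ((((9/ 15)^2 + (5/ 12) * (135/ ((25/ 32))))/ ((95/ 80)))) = 1225/ 43416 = 0.03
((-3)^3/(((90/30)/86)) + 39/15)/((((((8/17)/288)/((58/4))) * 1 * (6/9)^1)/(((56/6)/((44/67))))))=-8026235721/55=-145931558.56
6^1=6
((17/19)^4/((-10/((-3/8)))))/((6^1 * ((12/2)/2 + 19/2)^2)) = 83521/3258025000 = 0.00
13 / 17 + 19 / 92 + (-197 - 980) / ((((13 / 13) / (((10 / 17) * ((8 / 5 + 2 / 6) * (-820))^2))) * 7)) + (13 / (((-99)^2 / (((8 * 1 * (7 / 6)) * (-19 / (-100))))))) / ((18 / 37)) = -18004440625928907523 / 72428409900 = -248582574.86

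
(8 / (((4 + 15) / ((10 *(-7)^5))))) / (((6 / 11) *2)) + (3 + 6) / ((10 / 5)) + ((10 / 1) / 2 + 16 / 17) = -125696125 / 1938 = -64858.68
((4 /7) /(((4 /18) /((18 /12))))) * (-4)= -108 /7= -15.43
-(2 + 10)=-12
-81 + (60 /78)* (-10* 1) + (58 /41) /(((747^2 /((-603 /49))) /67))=-143621075083 /1619280117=-88.69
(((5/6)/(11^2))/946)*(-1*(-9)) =15/228932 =0.00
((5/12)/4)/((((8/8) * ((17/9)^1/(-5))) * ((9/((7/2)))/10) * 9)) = -875/7344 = -0.12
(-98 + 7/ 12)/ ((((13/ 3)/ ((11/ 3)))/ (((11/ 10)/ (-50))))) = 141449/ 78000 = 1.81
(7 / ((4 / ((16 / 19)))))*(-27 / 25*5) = -756 / 95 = -7.96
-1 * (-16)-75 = -59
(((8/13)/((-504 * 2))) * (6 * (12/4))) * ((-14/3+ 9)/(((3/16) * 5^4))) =-16/39375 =-0.00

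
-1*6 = -6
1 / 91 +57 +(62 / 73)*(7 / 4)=777195 / 13286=58.50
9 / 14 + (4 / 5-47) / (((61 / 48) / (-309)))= 47969433 / 4270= 11234.06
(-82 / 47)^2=6724 / 2209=3.04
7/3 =2.33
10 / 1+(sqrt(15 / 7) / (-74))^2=383335 / 38332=10.00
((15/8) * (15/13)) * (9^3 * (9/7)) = 1476225/728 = 2027.78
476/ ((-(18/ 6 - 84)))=476/ 81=5.88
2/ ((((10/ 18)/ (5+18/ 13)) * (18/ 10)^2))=830/ 117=7.09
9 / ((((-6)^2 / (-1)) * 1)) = -1 / 4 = -0.25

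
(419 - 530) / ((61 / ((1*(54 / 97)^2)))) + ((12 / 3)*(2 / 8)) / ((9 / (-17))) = -12670217 / 5165541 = -2.45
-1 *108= -108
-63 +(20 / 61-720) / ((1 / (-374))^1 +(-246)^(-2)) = 496678435947 / 1834331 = 270768.16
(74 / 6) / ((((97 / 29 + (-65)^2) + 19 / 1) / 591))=5713 / 3329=1.72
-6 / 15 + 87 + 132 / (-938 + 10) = 86.46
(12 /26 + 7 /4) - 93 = -4721 /52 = -90.79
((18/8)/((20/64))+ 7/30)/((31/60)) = 446/31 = 14.39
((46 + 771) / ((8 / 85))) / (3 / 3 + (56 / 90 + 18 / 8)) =183825 / 82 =2241.77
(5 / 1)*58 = 290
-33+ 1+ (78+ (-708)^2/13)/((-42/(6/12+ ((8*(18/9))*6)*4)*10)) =-9204791/260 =-35403.04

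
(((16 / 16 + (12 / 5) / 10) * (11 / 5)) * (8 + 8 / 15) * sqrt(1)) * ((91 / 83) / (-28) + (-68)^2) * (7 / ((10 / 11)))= 128987407472 / 155625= 828834.75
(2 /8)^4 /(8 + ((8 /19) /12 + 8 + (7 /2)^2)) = 57 /412736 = 0.00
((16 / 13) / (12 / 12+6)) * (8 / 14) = 64 / 637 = 0.10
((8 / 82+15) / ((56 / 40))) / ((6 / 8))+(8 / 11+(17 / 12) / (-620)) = 118251657 / 7829360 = 15.10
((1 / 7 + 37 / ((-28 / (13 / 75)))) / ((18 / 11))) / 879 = -1991 / 33226200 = -0.00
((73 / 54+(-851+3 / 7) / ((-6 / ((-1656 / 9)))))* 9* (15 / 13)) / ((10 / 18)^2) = -798604353 / 910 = -877587.20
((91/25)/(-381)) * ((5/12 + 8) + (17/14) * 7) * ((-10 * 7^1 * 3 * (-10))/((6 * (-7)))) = 18473/2286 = 8.08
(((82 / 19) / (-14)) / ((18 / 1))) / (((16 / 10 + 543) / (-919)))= 0.03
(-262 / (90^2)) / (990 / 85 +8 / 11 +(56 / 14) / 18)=-24497 / 9540000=-0.00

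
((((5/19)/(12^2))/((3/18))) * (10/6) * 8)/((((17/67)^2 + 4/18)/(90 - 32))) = 6509050/220001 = 29.59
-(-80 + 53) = 27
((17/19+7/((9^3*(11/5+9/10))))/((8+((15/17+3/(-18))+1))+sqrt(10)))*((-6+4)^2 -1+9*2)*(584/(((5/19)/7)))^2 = 28871211907853762944/55119023775 -990536029129190656*sqrt(10)/18373007925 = 353311083.99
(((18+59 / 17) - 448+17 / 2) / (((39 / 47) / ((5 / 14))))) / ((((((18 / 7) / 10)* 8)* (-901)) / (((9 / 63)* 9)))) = 16700275 / 133809312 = 0.12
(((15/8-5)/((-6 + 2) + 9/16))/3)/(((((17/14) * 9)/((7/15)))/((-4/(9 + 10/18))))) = -392/72369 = -0.01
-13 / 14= -0.93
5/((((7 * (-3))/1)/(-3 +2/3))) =5/9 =0.56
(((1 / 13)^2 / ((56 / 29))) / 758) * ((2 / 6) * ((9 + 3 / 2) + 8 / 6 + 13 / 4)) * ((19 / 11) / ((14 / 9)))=99731 / 4419006592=0.00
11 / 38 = 0.29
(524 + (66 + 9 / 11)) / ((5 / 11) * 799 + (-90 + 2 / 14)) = 45493 / 21046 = 2.16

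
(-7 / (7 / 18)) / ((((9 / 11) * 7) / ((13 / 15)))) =-286 / 105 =-2.72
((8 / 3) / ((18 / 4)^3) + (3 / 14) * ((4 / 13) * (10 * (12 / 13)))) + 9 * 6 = 141360286 / 2587221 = 54.64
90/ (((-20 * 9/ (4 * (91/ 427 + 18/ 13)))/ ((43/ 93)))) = -108962/ 73749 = -1.48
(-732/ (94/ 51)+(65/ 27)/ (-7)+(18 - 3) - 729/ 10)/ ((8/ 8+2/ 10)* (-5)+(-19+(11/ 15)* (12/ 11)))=18.82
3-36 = -33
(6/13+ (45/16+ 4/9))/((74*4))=6961/554112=0.01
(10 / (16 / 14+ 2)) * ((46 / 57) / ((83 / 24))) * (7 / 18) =45080 / 156123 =0.29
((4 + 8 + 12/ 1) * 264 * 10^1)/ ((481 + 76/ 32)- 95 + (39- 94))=168960/ 889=190.06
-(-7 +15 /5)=4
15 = 15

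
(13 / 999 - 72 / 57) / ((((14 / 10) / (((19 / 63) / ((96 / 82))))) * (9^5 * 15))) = -972889 / 3746097848304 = -0.00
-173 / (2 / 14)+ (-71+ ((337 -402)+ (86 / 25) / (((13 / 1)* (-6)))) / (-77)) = -96182732 / 75075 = -1281.16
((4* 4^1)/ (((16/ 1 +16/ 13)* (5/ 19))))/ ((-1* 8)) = -247/ 560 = -0.44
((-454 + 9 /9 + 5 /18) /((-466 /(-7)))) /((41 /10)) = -285215 /171954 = -1.66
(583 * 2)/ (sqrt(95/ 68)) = 2332 * sqrt(1615)/ 95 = 986.49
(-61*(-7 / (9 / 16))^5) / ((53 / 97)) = 104277757394944 / 3129597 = 33319867.51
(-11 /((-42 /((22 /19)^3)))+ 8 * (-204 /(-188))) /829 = 61520420 /5612191557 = 0.01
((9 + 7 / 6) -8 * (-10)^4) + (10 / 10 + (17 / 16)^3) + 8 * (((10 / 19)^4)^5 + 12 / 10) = -184711506098789563144349655509446001 / 2309527969231623671399768125440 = -79978.03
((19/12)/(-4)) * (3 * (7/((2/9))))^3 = -42758037/128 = -334047.16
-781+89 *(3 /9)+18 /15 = -11252 /15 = -750.13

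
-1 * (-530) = 530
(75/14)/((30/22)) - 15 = -155/14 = -11.07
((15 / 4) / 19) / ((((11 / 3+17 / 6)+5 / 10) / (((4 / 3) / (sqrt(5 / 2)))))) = sqrt(10) / 133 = 0.02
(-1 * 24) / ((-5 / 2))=48 / 5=9.60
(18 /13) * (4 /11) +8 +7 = 2217 /143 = 15.50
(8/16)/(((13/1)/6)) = 3/13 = 0.23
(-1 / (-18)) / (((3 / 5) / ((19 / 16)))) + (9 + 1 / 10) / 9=4843 / 4320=1.12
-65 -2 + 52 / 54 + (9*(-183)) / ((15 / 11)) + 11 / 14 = -2406067 / 1890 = -1273.05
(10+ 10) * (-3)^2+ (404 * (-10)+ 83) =-3777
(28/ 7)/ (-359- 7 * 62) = -4/ 793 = -0.01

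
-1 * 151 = -151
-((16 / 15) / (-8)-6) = 92 / 15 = 6.13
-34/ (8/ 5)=-85/ 4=-21.25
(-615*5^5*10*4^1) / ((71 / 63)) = -4843125000 / 71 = -68213028.17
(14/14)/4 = 0.25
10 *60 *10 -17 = 5983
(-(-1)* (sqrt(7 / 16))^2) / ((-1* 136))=-7 / 2176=-0.00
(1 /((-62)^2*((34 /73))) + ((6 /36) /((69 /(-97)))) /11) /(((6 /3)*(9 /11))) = -6172535 /486973296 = -0.01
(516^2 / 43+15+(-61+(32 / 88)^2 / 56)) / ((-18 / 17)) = -5804.56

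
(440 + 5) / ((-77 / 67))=-29815 / 77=-387.21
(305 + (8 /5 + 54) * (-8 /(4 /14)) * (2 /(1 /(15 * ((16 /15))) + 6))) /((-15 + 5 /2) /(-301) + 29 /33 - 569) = 2009704158 /5473453435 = 0.37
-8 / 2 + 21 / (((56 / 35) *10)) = -43 / 16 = -2.69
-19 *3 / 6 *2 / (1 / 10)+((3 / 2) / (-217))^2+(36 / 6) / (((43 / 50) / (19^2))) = 18860086667 / 8099308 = 2328.60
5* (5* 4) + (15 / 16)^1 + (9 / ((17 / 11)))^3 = 23459279 / 78608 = 298.43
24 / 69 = 8 / 23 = 0.35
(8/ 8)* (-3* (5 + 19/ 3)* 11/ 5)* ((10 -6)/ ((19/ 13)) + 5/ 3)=-93874/ 285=-329.38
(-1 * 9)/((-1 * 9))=1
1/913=0.00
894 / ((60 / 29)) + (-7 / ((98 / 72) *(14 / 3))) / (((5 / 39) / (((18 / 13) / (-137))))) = 5802541 / 13426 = 432.19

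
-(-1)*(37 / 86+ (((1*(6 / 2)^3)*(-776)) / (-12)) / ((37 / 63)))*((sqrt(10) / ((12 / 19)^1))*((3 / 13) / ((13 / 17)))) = 3055966631*sqrt(10) / 2151032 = 4492.64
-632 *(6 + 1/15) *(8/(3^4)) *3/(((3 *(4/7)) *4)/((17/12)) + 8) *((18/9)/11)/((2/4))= -27375712/850905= -32.17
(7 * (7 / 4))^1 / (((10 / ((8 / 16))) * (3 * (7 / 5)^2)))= 5 / 48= 0.10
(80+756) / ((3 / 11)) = 9196 / 3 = 3065.33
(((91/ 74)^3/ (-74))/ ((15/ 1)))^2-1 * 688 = -139195345215675272759/ 202318816545849600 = -688.00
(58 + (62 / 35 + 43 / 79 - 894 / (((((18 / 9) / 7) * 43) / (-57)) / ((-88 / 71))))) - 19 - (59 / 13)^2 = -7304511103619 / 1426621105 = -5120.15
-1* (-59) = 59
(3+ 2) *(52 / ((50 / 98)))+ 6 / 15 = 510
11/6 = 1.83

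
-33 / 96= -11 / 32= -0.34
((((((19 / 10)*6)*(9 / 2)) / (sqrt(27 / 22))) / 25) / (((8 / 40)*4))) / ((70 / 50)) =57*sqrt(66) / 280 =1.65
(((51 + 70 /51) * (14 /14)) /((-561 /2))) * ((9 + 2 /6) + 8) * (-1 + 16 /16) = 0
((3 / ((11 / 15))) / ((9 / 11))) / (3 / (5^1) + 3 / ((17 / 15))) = 425 / 276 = 1.54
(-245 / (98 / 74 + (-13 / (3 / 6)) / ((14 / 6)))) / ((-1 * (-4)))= 63455 / 10172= 6.24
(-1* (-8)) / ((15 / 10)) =16 / 3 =5.33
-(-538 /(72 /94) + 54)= 11671 /18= 648.39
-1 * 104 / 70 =-52 / 35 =-1.49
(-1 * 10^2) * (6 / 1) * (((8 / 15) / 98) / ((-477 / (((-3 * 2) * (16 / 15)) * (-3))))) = 1024 / 7791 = 0.13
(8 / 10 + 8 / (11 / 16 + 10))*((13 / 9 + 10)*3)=136372 / 2565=53.17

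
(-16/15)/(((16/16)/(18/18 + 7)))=-128/15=-8.53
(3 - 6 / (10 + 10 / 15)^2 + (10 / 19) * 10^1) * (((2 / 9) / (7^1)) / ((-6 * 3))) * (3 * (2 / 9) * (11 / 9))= -878581 / 74462976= -0.01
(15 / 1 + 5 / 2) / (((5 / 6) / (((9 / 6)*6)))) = 189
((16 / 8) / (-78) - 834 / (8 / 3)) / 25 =-48793 / 3900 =-12.51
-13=-13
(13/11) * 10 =130/11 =11.82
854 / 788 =427 / 394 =1.08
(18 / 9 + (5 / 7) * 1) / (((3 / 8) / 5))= 36.19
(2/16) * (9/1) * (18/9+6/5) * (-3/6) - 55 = -284/5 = -56.80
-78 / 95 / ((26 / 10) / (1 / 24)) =-1 / 76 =-0.01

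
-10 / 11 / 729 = -10 / 8019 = -0.00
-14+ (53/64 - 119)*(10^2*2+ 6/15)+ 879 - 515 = -3733063/160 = -23331.64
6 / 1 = 6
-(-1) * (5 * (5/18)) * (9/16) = 25/32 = 0.78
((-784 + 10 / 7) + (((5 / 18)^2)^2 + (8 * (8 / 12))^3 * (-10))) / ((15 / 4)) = -1689821513 / 2755620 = -613.23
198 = 198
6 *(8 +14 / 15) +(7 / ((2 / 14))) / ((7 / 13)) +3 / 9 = 144.93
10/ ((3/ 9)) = 30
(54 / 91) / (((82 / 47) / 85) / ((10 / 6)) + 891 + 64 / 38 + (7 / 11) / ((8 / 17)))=1803502800 / 2717225473417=0.00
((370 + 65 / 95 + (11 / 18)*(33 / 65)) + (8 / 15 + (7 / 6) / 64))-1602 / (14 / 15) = -4464579677 / 3319680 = -1344.88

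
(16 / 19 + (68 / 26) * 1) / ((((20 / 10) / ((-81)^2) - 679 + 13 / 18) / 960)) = -10757940480 / 2198388179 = -4.89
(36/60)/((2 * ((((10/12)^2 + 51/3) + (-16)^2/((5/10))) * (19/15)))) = 162/362311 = 0.00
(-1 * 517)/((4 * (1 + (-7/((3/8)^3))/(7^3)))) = -683991/3244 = -210.85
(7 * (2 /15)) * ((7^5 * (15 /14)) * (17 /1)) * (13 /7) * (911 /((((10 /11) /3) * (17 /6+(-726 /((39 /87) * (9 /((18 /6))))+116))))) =-622130305797 /164195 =-3788972.29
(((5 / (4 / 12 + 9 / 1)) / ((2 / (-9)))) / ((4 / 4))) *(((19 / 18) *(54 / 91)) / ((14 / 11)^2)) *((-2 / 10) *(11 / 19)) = 107811 / 998816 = 0.11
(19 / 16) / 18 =19 / 288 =0.07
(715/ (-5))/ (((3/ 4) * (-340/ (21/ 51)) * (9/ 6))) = 2002/ 13005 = 0.15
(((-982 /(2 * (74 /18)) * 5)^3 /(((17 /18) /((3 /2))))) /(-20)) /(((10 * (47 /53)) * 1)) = 617421349682145 /323773976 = 1906951.75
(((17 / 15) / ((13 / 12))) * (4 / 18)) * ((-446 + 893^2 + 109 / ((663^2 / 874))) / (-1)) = -2802703255784 / 15126345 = -185286.22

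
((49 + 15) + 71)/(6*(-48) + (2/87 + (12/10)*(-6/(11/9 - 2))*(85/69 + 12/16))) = -9454725/18883567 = -0.50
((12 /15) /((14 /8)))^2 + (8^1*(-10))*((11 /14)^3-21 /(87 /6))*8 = 153349968 /248675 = 616.67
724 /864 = 181 /216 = 0.84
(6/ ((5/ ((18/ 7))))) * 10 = 30.86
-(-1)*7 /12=7 /12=0.58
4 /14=2 /7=0.29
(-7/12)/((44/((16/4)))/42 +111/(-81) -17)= 441/13690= 0.03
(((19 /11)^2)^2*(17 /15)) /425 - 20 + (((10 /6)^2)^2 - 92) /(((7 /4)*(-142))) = -1446769538251 /73675342125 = -19.64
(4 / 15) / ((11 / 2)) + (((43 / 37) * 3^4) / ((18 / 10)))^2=617808077 / 225885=2735.06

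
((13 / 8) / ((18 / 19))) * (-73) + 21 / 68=-305771 / 2448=-124.91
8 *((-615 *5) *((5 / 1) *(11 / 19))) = -1353000 / 19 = -71210.53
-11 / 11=-1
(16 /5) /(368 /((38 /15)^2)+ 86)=0.02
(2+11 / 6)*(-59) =-1357 / 6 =-226.17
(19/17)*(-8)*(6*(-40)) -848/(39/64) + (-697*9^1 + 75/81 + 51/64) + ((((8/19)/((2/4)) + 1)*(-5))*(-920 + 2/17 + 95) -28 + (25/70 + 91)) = 108894764369/50791104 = 2143.97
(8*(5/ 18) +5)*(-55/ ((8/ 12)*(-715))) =5/ 6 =0.83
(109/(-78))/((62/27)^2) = -26487/99944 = -0.27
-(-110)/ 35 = 22/ 7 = 3.14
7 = 7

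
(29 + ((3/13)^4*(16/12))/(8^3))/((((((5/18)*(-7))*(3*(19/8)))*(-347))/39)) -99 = -400565071989/4055749880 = -98.76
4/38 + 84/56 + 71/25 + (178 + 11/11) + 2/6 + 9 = 549419/2850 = 192.78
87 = 87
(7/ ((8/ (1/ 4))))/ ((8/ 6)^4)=0.07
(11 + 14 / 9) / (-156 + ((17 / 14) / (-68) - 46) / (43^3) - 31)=-503120296 / 7493398929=-0.07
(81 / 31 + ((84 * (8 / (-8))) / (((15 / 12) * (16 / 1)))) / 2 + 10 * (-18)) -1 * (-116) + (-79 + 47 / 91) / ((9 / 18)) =-6219011 / 28210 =-220.45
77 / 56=11 / 8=1.38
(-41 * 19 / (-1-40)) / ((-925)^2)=19 / 855625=0.00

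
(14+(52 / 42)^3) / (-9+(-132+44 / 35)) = -736150 / 6470793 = -0.11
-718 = -718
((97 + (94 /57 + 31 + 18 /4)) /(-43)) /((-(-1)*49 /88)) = -672892 /120099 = -5.60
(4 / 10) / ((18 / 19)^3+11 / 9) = 123462 / 639685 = 0.19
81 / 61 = 1.33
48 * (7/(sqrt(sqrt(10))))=168 * 10^(3/4)/5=188.95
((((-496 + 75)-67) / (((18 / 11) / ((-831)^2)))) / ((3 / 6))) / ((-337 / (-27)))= -11120794344 / 337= -32999389.74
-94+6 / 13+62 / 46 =-92.19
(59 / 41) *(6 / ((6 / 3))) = 177 / 41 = 4.32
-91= -91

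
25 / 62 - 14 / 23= -293 / 1426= -0.21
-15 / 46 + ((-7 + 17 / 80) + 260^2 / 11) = 124240021 / 20240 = 6138.34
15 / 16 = 0.94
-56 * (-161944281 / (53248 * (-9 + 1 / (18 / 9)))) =-1133609967 / 56576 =-20036.94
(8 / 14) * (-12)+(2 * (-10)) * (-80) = 11152 / 7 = 1593.14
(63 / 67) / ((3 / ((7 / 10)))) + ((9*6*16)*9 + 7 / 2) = 2606206 / 335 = 7779.72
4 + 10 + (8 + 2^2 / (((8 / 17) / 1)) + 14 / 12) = 95 / 3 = 31.67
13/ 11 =1.18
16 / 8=2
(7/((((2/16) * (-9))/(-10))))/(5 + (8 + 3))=35/9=3.89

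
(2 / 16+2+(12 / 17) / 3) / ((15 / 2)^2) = 107 / 2550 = 0.04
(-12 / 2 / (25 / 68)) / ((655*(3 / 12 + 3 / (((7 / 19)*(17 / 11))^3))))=-2750179488 / 1821507627125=-0.00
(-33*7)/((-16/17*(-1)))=-3927/16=-245.44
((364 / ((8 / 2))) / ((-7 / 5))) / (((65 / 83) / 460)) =-38180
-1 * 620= -620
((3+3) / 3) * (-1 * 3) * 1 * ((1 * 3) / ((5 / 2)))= -36 / 5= -7.20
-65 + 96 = 31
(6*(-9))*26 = -1404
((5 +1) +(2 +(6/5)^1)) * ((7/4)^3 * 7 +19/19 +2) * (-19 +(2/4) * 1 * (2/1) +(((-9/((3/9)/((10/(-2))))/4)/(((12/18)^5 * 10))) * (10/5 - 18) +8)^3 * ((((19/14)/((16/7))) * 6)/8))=-10788379931.44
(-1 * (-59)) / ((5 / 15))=177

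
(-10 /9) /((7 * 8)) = -5 /252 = -0.02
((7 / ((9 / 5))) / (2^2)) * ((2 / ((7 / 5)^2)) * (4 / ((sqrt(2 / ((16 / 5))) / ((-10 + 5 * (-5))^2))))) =17500 * sqrt(10) / 9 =6148.87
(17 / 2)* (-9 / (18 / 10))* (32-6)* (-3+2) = 1105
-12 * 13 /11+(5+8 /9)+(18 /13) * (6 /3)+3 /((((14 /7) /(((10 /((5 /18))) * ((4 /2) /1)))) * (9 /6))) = 85555 /1287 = 66.48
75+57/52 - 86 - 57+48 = -983/52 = -18.90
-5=-5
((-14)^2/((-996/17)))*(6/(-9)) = 1666/747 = 2.23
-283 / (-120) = 283 / 120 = 2.36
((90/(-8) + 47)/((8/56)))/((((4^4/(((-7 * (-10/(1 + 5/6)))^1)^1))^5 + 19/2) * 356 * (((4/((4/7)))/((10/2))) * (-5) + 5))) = -12775578440625/492841960667074352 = -0.00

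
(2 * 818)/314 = 818/157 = 5.21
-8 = -8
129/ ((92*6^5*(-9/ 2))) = -43/ 1073088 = -0.00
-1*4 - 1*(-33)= 29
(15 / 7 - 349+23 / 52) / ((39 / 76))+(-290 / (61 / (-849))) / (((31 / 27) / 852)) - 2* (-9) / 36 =40192703510969 / 13422318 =2994468.13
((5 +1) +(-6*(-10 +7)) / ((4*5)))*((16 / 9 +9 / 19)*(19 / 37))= 1771 / 222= 7.98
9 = 9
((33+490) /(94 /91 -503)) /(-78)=3661 /274074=0.01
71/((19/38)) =142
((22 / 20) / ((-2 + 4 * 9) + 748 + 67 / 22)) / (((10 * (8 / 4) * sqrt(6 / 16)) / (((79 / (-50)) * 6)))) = -0.00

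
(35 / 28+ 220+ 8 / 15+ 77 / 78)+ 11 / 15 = 58111 / 260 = 223.50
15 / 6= 5 / 2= 2.50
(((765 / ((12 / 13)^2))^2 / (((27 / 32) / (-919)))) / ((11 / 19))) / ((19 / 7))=-1327470296425 / 2376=-558699619.71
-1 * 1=-1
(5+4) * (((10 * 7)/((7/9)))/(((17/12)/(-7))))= -68040/17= -4002.35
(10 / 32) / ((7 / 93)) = 465 / 112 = 4.15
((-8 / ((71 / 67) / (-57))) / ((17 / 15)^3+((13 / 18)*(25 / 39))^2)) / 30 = 371206800 / 43219759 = 8.59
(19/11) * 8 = 152/11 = 13.82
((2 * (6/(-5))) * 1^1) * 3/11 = -36/55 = -0.65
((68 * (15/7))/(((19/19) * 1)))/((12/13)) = 1105/7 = 157.86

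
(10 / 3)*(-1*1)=-10 / 3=-3.33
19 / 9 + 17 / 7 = 286 / 63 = 4.54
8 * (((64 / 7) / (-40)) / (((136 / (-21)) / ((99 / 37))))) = 2376 / 3145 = 0.76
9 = 9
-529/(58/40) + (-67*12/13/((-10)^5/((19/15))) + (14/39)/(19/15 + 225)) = -29175482976851/79971125000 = -364.83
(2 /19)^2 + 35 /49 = 1833 /2527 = 0.73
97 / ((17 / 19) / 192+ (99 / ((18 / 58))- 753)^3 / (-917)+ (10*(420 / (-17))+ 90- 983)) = 788037312 / 714965403683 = 0.00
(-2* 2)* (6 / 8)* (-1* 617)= 1851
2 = 2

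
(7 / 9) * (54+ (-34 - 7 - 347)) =-2338 / 9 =-259.78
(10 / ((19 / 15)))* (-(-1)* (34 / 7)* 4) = 20400 / 133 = 153.38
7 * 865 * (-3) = -18165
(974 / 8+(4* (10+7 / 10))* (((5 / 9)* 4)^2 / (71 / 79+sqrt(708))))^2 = 18561130269931408480* sqrt(177) / 127806641105299209+30307494572474101779961 / 2044906257684787344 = 16753.11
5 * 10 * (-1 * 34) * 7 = -11900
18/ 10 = 9/ 5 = 1.80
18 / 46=9 / 23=0.39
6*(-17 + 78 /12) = -63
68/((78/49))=42.72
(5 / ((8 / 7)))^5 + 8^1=52784019 / 32768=1610.84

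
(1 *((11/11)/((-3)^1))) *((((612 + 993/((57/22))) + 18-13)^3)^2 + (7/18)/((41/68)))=-333859995504713684.09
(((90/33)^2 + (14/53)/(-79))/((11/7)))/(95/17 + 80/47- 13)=-10533313679/12711778057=-0.83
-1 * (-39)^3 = 59319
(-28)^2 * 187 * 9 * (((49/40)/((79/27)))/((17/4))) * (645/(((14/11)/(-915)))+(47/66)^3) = -2880789968625093/47795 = -60273877364.27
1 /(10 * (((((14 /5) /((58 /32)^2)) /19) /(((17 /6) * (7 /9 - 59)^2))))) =4661665523 /217728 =21410.50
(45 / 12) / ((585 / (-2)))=-1 / 78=-0.01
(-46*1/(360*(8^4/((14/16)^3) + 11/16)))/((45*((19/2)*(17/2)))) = -126224/21949582935375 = -0.00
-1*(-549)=549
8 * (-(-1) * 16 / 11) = 128 / 11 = 11.64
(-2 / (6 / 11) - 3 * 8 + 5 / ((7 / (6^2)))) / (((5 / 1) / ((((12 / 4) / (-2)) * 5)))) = 41 / 14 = 2.93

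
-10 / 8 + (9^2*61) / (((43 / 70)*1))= 1383265 / 172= 8042.24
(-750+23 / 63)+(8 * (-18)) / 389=-18380375 / 24507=-750.01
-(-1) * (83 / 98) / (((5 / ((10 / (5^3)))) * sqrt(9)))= 83 / 18375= 0.00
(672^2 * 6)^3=19891584979188056064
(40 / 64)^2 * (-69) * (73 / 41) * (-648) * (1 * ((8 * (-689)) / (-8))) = 7027748325 / 328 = 21426061.97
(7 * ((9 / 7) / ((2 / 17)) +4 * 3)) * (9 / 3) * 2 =963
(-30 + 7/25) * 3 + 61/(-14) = -32731/350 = -93.52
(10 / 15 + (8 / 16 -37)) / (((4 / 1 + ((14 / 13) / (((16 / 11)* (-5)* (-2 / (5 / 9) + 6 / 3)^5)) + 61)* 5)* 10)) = -36634624 / 3159819219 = -0.01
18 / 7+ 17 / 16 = 407 / 112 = 3.63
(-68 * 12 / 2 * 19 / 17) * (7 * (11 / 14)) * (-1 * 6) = 15048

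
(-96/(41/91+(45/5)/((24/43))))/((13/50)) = -268800/12067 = -22.28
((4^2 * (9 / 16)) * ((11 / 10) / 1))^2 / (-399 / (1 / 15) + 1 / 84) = -205821 / 12568475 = -0.02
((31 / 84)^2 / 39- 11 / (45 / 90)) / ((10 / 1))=-6053087 / 2751840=-2.20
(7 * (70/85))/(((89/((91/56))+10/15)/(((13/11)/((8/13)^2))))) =0.32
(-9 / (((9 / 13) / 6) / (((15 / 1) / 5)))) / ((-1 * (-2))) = -117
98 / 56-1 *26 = -97 / 4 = -24.25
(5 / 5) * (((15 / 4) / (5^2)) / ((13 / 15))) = 0.17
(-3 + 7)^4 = 256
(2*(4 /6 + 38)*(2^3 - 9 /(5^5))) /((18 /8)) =23191648 /84375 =274.86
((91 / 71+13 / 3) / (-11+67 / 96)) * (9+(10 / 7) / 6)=-322816 / 64113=-5.04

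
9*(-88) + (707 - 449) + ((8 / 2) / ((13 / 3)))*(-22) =-7206 / 13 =-554.31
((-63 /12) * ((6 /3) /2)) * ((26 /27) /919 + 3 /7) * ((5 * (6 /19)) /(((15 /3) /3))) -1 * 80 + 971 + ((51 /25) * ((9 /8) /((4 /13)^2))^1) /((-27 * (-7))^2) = 65707387066253 /73922889600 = 888.86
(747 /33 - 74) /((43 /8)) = -4520 /473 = -9.56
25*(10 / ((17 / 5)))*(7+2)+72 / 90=56318 / 85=662.56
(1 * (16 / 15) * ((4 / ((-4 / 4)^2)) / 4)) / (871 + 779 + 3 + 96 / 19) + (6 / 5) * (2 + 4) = 3402628 / 472545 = 7.20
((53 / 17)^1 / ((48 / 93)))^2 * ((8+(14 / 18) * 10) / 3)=191660879 / 998784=191.89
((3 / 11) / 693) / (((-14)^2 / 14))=0.00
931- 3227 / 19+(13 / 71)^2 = 72906153 / 95779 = 761.19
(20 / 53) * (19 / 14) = 190 / 371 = 0.51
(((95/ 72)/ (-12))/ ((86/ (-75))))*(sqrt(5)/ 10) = 475*sqrt(5)/ 49536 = 0.02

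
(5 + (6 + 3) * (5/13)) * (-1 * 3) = -330/13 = -25.38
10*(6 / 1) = 60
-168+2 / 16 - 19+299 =897 / 8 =112.12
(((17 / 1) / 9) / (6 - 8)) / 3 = -17 / 54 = -0.31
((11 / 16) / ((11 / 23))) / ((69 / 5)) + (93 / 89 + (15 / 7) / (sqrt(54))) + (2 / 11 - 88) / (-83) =5 * sqrt(6) / 42 + 8608669 / 3900336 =2.50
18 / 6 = 3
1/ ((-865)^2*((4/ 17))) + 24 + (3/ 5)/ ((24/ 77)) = 155181899/ 5985800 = 25.93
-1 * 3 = -3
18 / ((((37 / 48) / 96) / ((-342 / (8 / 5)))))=-17729280 / 37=-479169.73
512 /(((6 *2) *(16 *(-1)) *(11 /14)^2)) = -1568 /363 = -4.32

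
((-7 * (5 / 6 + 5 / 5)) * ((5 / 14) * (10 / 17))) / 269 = -275 / 27438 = -0.01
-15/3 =-5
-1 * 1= -1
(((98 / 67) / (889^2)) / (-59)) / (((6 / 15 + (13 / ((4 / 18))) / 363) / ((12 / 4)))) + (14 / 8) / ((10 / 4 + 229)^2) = 301485155621 / 9280385408595287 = 0.00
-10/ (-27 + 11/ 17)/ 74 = 85/ 16576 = 0.01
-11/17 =-0.65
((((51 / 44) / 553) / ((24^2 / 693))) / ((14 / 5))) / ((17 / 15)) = 225 / 283136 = 0.00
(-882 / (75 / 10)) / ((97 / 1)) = -588 / 485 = -1.21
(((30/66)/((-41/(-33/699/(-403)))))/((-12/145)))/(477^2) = 725/10511454820932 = 0.00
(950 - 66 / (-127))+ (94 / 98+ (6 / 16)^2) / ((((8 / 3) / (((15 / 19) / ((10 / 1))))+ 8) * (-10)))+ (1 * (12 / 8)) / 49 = 1423447713473 / 1497502720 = 950.55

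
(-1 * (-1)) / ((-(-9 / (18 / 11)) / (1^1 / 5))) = 2 / 55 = 0.04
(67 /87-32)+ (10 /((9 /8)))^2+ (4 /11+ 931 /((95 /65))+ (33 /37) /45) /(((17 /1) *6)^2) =132190499761 /2762964270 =47.84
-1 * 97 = -97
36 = 36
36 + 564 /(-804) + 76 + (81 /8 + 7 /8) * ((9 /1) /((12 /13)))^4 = 1706915009 /17152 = 99516.97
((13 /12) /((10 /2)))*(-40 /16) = -13 /24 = -0.54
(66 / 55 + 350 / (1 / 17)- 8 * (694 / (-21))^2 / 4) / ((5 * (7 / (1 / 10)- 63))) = 8306036 / 77175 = 107.63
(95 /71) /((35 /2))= 38 /497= 0.08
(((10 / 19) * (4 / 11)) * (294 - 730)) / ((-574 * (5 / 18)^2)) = 565056 / 299915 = 1.88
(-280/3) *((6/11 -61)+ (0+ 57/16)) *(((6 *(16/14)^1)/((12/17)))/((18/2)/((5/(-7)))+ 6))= -8511050/1089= -7815.47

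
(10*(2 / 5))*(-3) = -12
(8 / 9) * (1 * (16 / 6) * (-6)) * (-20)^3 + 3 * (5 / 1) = 1024135 / 9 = 113792.78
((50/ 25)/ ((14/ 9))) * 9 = 81/ 7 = 11.57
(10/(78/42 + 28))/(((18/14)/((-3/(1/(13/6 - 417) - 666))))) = 6419/5470344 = 0.00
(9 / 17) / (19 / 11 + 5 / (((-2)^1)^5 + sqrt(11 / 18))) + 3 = 16335* sqrt(22) / 93510047 + 312043722 / 93510047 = 3.34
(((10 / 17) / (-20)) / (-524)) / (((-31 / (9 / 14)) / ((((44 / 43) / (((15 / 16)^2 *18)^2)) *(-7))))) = 45056 / 1352564274375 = 0.00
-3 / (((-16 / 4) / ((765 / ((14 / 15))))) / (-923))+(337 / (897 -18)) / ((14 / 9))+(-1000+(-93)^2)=-9184353739 / 16408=-559748.52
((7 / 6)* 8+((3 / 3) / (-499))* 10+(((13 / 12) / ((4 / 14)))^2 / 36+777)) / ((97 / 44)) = 89543557961 / 250921152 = 356.86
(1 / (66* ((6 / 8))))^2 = 0.00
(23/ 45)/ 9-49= -48.94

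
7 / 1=7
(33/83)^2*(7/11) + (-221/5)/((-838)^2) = 2431752991/24188794580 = 0.10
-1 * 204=-204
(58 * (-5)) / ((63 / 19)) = -87.46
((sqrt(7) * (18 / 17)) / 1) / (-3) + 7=7 -6 * sqrt(7) / 17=6.07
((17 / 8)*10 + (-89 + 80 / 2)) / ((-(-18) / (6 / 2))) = -37 / 8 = -4.62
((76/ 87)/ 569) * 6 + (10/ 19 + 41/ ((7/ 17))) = 219698029/ 2194633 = 100.11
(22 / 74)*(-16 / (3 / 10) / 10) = -176 / 111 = -1.59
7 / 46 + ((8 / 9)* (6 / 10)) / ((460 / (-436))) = -53 / 150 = -0.35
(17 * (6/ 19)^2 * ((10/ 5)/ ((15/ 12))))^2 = 23970816/ 3258025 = 7.36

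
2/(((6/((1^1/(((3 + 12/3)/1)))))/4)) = 4/21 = 0.19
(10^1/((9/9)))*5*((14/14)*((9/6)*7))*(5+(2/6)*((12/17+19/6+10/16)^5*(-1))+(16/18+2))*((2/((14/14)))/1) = -3594156021008122325/5652893712384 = -635808.17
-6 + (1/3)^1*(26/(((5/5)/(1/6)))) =-41/9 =-4.56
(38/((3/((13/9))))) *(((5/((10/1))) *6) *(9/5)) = 494/5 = 98.80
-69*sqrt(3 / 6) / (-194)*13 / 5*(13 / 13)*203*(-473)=-86129043*sqrt(2) / 1940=-62786.01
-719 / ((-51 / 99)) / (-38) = -23727 / 646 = -36.73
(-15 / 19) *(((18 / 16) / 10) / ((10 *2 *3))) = -9 / 6080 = -0.00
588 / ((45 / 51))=3332 / 5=666.40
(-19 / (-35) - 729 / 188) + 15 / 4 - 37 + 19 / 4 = -209473 / 6580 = -31.83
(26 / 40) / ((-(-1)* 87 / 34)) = 221 / 870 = 0.25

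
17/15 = 1.13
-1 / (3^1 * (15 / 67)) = -67 / 45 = -1.49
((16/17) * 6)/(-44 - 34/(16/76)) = -64/2329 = -0.03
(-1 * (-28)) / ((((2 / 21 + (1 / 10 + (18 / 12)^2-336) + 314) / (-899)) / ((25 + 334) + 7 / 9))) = 11410971040 / 24639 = 463126.39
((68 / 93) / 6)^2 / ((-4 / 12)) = -1156 / 25947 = -0.04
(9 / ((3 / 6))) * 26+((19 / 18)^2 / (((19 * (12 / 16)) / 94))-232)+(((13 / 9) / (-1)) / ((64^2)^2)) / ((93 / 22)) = 15377610308345 / 63191384064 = 243.35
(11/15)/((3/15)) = 11/3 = 3.67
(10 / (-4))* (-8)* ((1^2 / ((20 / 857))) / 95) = 857 / 95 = 9.02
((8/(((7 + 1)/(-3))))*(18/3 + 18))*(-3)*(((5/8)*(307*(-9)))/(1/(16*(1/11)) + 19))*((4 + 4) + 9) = -2254608/7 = -322086.86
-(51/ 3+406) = -423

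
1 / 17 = 0.06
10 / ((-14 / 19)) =-95 / 7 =-13.57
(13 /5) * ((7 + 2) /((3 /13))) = 507 /5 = 101.40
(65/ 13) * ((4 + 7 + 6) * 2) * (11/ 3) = 1870/ 3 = 623.33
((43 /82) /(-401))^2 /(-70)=-1849 /75685814680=-0.00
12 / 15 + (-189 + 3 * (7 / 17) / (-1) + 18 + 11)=-13637 / 85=-160.44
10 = 10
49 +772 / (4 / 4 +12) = 1409 / 13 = 108.38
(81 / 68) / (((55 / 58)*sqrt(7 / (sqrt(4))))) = 2349*sqrt(14) / 13090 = 0.67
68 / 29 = 2.34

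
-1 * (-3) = 3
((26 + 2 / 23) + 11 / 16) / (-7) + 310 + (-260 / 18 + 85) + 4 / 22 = 96121721 / 255024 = 376.91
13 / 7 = 1.86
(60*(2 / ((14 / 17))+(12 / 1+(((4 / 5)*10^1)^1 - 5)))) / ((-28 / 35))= -9150 / 7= -1307.14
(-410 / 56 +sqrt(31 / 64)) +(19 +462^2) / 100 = sqrt(31) / 8 +372279 / 175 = 2128.00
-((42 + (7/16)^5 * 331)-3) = -46457581/1048576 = -44.31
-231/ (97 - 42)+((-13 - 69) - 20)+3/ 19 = -10074/ 95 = -106.04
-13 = -13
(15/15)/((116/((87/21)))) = 1/28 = 0.04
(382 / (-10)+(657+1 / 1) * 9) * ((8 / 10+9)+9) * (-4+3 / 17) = -35950018 / 85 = -422941.39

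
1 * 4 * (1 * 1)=4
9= 9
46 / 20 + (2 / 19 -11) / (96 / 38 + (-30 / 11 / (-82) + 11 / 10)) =-0.68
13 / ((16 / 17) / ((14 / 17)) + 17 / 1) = 91 / 127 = 0.72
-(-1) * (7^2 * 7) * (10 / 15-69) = -23438.33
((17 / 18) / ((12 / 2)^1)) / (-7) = -17 / 756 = -0.02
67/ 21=3.19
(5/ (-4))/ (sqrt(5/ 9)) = -3 * sqrt(5)/ 4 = -1.68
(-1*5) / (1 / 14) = -70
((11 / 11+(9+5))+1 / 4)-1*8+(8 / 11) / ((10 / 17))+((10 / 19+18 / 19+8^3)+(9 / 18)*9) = 2200603 / 4180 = 526.46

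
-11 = -11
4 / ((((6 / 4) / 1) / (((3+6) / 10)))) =2.40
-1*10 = -10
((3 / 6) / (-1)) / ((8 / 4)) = -1 / 4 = -0.25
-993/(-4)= 993/4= 248.25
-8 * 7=-56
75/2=37.50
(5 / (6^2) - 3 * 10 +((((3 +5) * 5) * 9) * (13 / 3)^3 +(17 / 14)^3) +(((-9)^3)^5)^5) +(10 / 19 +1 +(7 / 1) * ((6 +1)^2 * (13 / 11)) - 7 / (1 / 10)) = -1909682245923346606179817799396263967889290194629941099320016961326229933831433 / 5161464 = -369988485035126972924700800000000000000000000000000000000000000000000000.00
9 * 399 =3591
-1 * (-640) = 640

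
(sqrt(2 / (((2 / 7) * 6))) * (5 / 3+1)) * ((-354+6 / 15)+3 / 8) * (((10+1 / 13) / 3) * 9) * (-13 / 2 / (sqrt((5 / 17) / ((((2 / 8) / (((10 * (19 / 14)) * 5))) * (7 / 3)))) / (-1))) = -34178.75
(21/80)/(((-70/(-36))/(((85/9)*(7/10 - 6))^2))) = 811801/2400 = 338.25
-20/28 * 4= -20/7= -2.86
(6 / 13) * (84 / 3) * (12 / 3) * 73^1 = 49056 / 13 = 3773.54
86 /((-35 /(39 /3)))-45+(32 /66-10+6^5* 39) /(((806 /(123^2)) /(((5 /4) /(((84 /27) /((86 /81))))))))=9041772856769 /3723720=2428155.95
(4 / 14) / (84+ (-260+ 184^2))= 1 / 117880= 0.00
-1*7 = -7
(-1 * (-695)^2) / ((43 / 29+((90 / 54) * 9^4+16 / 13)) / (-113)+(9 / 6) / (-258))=4989.94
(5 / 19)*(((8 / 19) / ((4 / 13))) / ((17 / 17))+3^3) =2695 / 361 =7.47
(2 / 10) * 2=2 / 5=0.40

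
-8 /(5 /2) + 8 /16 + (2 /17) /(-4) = -232 /85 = -2.73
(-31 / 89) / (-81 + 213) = -31 / 11748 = -0.00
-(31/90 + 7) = -661/90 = -7.34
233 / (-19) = -233 / 19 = -12.26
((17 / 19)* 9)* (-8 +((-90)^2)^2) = 10038328776 / 19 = 528333093.47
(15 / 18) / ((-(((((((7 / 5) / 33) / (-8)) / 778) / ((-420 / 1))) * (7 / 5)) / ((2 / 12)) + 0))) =-42790000 / 7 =-6112857.14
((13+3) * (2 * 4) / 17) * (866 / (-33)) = -110848 / 561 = -197.59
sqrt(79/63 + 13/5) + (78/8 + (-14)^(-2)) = sqrt(42490)/105 + 478/49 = 11.72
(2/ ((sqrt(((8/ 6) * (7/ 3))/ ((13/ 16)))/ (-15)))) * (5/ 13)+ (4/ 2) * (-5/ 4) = -225 * sqrt(91)/ 364 - 5/ 2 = -8.40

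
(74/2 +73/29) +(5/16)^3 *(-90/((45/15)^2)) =2328883/59392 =39.21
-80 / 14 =-40 / 7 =-5.71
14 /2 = 7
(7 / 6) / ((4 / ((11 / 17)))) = 0.19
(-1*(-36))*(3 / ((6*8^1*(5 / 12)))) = 27 / 5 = 5.40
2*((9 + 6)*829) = 24870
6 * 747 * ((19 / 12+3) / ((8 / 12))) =123255 / 4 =30813.75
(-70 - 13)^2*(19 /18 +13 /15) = 1191797 /90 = 13242.19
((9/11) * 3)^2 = 729/121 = 6.02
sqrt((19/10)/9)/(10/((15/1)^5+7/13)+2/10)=4935941* sqrt(190)/29617596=2.30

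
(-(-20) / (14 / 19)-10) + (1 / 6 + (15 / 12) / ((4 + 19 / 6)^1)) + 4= 19400 / 903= 21.48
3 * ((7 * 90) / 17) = 1890 / 17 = 111.18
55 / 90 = 11 / 18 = 0.61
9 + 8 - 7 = 10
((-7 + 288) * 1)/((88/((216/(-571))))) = -7587/6281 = -1.21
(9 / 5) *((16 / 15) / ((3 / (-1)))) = -16 / 25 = -0.64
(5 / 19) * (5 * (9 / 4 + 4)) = 625 / 76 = 8.22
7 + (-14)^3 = -2737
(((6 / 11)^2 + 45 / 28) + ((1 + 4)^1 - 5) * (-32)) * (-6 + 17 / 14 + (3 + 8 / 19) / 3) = -6.94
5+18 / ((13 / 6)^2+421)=77273 / 15325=5.04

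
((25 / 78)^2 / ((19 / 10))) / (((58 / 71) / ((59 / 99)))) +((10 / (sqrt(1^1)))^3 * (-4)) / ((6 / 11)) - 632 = -2643490798687 / 331876116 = -7965.29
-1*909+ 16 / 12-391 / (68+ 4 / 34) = -352575 / 386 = -913.41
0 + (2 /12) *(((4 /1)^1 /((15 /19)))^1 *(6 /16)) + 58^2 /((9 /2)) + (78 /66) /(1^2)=1483127 /1980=749.05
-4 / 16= -1 / 4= -0.25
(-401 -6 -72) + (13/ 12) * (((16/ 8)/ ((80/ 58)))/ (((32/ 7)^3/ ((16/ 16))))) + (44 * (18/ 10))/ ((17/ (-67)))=-105768187121/ 133693440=-791.12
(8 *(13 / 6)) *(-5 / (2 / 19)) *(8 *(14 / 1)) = -276640 / 3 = -92213.33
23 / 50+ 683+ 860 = 77173 / 50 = 1543.46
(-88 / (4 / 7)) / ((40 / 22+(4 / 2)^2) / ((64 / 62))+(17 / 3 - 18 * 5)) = 726 / 371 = 1.96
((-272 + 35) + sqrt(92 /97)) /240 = -79 /80 + sqrt(2231) /11640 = -0.98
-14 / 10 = -7 / 5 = -1.40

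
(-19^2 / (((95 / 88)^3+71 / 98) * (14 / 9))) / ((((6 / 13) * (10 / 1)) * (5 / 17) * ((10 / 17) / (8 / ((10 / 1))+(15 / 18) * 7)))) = -3094954004912 / 3182866875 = -972.38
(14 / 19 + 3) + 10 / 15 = 251 / 57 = 4.40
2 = 2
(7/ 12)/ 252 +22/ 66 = 145/ 432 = 0.34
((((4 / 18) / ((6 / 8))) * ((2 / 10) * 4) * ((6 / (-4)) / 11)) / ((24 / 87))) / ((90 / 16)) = -464 / 22275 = -0.02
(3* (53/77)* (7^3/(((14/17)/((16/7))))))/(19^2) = 21624/3971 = 5.45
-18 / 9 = -2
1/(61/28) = 0.46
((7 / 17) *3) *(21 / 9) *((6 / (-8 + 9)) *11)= 3234 / 17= 190.24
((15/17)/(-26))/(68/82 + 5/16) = -4920/165529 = -0.03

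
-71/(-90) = 71/90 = 0.79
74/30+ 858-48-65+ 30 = 11662/15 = 777.47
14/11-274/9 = -2888/99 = -29.17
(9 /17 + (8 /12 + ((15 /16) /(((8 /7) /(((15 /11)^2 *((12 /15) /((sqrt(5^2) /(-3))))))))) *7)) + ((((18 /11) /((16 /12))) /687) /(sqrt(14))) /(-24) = -775903 /197472- 3 *sqrt(14) /564256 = -3.93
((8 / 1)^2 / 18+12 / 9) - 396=-3520 / 9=-391.11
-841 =-841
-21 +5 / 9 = -184 / 9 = -20.44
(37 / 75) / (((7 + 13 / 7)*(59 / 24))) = 0.02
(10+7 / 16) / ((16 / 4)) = 167 / 64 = 2.61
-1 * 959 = -959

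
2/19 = 0.11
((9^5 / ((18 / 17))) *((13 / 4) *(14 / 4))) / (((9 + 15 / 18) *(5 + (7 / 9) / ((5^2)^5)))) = 2676234462890625 / 207421878304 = 12902.37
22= 22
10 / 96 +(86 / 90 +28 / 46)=27629 / 16560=1.67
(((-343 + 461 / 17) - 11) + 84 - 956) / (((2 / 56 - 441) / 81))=46224108 / 209899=220.22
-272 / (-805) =272 / 805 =0.34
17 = 17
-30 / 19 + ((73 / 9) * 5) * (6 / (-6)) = -7205 / 171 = -42.13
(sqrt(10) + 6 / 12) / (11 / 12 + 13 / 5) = 30 / 211 + 60*sqrt(10) / 211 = 1.04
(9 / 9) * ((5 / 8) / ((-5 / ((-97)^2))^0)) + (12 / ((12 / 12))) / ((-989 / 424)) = -35759 / 7912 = -4.52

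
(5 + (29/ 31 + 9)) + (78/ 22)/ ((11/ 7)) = 64486/ 3751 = 17.19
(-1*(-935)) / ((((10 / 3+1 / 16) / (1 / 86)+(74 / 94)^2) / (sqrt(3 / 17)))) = 2915880*sqrt(51) / 15515737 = 1.34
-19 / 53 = -0.36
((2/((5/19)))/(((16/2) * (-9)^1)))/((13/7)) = -133/2340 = -0.06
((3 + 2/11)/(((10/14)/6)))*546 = 14593.09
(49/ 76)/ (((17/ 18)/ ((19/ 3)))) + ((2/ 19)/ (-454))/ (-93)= 4.32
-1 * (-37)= 37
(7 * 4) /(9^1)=28 /9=3.11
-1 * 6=-6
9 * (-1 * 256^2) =-589824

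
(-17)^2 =289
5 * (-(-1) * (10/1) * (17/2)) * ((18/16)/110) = 765/176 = 4.35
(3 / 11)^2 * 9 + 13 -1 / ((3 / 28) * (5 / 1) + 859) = 13.67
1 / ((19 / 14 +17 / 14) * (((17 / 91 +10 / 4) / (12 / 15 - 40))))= -124852 / 22005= -5.67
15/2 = 7.50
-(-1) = 1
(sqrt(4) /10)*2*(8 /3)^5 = 65536 /1215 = 53.94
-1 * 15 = -15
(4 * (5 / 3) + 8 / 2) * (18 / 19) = 192 / 19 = 10.11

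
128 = 128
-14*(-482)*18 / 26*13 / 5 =60732 / 5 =12146.40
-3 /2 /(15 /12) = -1.20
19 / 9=2.11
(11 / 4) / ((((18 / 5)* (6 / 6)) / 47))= 2585 / 72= 35.90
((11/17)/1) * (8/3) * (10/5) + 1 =227/51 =4.45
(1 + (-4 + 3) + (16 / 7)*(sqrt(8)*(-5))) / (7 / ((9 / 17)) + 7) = -720*sqrt(2) / 637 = -1.60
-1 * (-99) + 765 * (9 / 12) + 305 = 3911 / 4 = 977.75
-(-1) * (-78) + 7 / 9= -695 / 9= -77.22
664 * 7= 4648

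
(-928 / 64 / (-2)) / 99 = 29 / 396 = 0.07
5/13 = 0.38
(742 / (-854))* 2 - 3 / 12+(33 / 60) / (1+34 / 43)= -1.68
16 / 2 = 8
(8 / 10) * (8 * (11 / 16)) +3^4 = 427 / 5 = 85.40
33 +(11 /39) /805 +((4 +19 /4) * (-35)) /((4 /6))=-107088257 /251160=-426.37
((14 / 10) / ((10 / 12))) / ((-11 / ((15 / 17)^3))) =-5670 / 54043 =-0.10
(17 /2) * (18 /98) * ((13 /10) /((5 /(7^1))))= 1989 /700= 2.84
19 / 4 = 4.75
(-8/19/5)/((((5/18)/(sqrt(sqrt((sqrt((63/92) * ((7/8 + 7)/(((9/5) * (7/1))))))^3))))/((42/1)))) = -1512 * 12872686^(1/8) * 3^(3/4) * 35^(3/8)/10925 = -9.26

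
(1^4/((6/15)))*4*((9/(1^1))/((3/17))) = 510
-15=-15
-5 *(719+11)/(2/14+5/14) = -7300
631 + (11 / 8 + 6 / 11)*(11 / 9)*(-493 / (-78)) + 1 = 279433 / 432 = 646.84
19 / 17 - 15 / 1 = -236 / 17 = -13.88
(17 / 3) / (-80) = -17 / 240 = -0.07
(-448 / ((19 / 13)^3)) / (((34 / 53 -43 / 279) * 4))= -3638548368 / 49432813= -73.61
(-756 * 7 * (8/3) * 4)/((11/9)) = -508032/11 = -46184.73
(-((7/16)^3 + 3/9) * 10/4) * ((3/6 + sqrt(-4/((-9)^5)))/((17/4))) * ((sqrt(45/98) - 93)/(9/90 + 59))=0.19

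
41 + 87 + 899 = 1027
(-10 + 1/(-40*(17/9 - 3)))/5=-3991/2000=-2.00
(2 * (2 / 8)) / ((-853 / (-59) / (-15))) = -885 / 1706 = -0.52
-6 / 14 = -3 / 7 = -0.43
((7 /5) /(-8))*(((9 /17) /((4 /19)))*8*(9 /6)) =-3591 /680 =-5.28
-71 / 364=-0.20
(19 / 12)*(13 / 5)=247 / 60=4.12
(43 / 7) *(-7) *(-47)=2021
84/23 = 3.65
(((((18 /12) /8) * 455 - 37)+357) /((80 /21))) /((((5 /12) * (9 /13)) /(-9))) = -1062243 /320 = -3319.51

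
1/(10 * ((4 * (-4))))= -1/160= -0.01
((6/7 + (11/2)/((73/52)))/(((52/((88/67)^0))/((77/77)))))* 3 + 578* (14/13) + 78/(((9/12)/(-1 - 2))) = 2064226/6643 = 310.74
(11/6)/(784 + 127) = 0.00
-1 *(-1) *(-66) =-66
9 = 9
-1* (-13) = 13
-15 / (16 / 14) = -105 / 8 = -13.12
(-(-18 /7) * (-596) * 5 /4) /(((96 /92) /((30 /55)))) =-154215 /154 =-1001.40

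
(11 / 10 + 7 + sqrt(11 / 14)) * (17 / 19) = 17 * sqrt(154) / 266 + 1377 / 190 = 8.04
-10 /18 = -0.56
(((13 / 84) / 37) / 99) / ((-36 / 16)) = -13 / 692307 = -0.00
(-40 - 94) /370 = -0.36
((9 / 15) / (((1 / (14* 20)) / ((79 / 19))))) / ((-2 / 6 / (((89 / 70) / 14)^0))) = -2095.58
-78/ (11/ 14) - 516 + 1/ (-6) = -40619/ 66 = -615.44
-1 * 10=-10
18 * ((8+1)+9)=324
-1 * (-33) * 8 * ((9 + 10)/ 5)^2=95304/ 25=3812.16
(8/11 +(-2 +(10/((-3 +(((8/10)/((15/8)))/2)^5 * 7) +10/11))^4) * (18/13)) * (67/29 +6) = 220932490548791641282755124088815764032807736505148/36584652646426079242165744969668861625179574627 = 6038.94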